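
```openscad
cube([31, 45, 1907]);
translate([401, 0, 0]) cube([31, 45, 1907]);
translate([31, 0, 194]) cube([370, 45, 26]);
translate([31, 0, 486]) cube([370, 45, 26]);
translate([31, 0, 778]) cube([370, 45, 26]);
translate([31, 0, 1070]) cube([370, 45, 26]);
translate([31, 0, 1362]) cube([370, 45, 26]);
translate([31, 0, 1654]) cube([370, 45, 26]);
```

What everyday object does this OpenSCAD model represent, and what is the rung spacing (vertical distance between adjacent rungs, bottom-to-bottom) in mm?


A ladder. The rung spacing is 292 mm.

Two tall 31×45 posts with 6 short bars between them — a ladder. Adjacent rungs sit at z = 194 and z = 486, so the spacing is 486 − 194 = 292 mm.


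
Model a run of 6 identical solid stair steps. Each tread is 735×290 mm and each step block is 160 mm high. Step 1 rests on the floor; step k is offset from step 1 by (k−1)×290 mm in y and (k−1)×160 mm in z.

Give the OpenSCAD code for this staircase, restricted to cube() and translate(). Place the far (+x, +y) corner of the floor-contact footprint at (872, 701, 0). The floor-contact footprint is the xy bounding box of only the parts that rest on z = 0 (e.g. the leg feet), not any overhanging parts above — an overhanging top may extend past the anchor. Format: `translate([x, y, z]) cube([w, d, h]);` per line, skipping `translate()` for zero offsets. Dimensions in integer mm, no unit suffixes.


translate([137, 411, 0]) cube([735, 290, 160]);
translate([137, 701, 160]) cube([735, 290, 160]);
translate([137, 991, 320]) cube([735, 290, 160]);
translate([137, 1281, 480]) cube([735, 290, 160]);
translate([137, 1571, 640]) cube([735, 290, 160]);
translate([137, 1861, 800]) cube([735, 290, 160]);


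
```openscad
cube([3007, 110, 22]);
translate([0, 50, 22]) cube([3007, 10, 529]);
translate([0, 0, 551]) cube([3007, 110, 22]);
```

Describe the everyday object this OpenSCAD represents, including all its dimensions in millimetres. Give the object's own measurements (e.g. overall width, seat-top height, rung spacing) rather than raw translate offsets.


An I-beam lying along x, 3007 mm long. Overall section height 573 mm. Two flanges 110 mm wide (y) and 22 mm thick, one on the floor and one at the top; a web 10 mm thick runs between them, centred on the flange width.


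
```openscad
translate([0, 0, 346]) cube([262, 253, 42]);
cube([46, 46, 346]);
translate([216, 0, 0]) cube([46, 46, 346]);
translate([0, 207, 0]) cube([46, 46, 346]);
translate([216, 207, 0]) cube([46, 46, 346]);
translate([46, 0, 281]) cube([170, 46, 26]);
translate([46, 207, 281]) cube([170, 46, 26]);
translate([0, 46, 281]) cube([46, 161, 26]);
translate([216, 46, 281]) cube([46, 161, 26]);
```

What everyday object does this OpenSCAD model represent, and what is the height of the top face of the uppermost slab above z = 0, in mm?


A stool. The seat height is 388 mm.

A 262×253×42 slab at z = 346 on four corner posts — a stool. The seat top is 346 + 42 = 388 mm.


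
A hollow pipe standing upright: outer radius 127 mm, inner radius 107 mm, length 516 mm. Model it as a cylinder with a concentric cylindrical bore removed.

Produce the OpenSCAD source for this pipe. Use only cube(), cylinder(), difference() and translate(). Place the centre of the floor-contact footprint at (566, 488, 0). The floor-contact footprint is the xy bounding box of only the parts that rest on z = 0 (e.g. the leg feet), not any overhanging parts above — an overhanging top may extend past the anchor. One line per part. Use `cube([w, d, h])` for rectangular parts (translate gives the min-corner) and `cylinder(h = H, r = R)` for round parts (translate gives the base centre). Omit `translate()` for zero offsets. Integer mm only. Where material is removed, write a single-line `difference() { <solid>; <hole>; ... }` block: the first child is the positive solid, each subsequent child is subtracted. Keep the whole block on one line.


difference() { translate([566, 488, 0]) cylinder(h = 516, r = 127); translate([566, 488, 0]) cylinder(h = 516, r = 107); }


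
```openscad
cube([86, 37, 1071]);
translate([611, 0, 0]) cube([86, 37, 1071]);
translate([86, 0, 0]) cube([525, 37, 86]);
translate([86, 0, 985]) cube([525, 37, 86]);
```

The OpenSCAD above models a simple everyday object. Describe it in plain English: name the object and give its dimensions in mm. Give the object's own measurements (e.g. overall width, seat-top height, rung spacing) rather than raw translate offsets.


A rectangular picture frame lying in the x–z plane (depth along y). The opening is 525 mm wide (x) by 899 mm tall (z), surrounded by a border 86 mm wide on all four sides. The frame is 37 mm deep and is made of two full-height vertical stiles with two horizontal rails fitted between them.


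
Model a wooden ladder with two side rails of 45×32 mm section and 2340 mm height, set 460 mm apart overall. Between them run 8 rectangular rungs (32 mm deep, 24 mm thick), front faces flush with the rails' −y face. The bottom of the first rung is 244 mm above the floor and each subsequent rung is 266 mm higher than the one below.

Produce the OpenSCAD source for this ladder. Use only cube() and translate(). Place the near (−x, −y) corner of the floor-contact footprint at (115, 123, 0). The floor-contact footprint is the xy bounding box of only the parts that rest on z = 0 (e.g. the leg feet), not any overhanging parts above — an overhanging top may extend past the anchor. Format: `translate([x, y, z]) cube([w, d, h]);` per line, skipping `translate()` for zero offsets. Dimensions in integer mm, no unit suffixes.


translate([115, 123, 0]) cube([45, 32, 2340]);
translate([530, 123, 0]) cube([45, 32, 2340]);
translate([160, 123, 244]) cube([370, 32, 24]);
translate([160, 123, 510]) cube([370, 32, 24]);
translate([160, 123, 776]) cube([370, 32, 24]);
translate([160, 123, 1042]) cube([370, 32, 24]);
translate([160, 123, 1308]) cube([370, 32, 24]);
translate([160, 123, 1574]) cube([370, 32, 24]);
translate([160, 123, 1840]) cube([370, 32, 24]);
translate([160, 123, 2106]) cube([370, 32, 24]);


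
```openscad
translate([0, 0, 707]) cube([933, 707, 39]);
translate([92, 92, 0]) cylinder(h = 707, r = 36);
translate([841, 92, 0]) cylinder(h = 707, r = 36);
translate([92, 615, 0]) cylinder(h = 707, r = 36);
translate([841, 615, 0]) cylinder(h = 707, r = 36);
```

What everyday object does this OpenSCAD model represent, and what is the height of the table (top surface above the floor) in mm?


A table. The table height is 746 mm.

A 933×707×39 slab sits at z = 707 on four Ø72 mm round legs — a table. The top surface is at 707 + 39 = 746 mm.


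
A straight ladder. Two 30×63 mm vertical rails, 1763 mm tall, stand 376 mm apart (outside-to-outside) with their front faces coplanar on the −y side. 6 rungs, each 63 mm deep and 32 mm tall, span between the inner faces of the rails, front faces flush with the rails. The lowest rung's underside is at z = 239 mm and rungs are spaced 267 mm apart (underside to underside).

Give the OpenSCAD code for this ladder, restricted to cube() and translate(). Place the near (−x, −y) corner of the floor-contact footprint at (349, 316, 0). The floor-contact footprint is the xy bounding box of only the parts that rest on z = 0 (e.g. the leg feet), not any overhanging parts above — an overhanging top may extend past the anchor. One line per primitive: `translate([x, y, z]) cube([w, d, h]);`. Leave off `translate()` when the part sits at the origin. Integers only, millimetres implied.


// rung span = 376 - 2*30 = 316
// rung[k] z = 239 + k*267
translate([349, 316, 0]) cube([30, 63, 1763]);
translate([695, 316, 0]) cube([30, 63, 1763]);
translate([379, 316, 239]) cube([316, 63, 32]);
translate([379, 316, 506]) cube([316, 63, 32]);
translate([379, 316, 773]) cube([316, 63, 32]);
translate([379, 316, 1040]) cube([316, 63, 32]);
translate([379, 316, 1307]) cube([316, 63, 32]);
translate([379, 316, 1574]) cube([316, 63, 32]);


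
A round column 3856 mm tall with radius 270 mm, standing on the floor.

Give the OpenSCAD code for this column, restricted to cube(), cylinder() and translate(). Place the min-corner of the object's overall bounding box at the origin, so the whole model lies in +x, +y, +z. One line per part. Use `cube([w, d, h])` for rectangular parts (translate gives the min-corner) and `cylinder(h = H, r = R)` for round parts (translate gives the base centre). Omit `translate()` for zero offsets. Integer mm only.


translate([270, 270, 0]) cylinder(h = 3856, r = 270);


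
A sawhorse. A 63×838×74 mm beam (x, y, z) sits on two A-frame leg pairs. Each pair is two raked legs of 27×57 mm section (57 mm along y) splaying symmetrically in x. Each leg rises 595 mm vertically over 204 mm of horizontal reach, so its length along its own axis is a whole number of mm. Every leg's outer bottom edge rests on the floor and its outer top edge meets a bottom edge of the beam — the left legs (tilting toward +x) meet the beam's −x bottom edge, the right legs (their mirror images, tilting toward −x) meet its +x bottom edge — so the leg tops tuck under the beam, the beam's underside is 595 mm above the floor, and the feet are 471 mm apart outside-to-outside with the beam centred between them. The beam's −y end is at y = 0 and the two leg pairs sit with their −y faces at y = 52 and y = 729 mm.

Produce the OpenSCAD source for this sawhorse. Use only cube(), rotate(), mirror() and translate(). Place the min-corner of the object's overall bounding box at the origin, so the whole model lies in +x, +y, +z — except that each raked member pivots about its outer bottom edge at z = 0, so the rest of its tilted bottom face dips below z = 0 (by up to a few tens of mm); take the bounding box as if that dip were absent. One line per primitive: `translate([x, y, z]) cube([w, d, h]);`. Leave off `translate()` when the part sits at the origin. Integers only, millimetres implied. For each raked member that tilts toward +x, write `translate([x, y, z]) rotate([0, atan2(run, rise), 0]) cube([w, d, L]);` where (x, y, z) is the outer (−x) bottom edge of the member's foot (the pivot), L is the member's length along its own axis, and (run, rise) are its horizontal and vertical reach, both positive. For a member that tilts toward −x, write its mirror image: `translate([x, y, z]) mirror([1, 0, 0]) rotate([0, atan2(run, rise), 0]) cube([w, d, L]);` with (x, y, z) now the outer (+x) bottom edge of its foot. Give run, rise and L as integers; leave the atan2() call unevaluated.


translate([204, 0, 595]) cube([63, 838, 74]);
translate([0, 52, 0]) rotate([0, atan2(204, 595), 0]) cube([27, 57, 629]);
translate([471, 52, 0]) mirror([1, 0, 0]) rotate([0, atan2(204, 595), 0]) cube([27, 57, 629]);
translate([0, 729, 0]) rotate([0, atan2(204, 595), 0]) cube([27, 57, 629]);
translate([471, 729, 0]) mirror([1, 0, 0]) rotate([0, atan2(204, 595), 0]) cube([27, 57, 629]);


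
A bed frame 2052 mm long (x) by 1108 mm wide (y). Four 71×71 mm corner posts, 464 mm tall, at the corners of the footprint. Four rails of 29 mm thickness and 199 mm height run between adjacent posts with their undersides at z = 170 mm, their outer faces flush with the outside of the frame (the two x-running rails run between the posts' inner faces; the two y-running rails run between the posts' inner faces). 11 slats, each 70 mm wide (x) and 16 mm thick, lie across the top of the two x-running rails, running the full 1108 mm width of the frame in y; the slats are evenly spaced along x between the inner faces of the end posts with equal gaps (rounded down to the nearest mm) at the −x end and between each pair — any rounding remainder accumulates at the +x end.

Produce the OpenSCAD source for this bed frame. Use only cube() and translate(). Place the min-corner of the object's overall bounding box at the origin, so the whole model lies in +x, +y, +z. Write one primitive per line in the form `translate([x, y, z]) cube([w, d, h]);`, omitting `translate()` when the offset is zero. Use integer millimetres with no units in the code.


cube([71, 71, 464]);
translate([0, 1037, 0]) cube([71, 71, 464]);
translate([1981, 0, 0]) cube([71, 71, 464]);
translate([1981, 1037, 0]) cube([71, 71, 464]);
translate([71, 0, 170]) cube([1910, 29, 199]);
translate([71, 1079, 170]) cube([1910, 29, 199]);
translate([0, 71, 170]) cube([29, 966, 199]);
translate([2023, 71, 170]) cube([29, 966, 199]);
translate([166, 0, 369]) cube([70, 1108, 16]);
translate([331, 0, 369]) cube([70, 1108, 16]);
translate([496, 0, 369]) cube([70, 1108, 16]);
translate([661, 0, 369]) cube([70, 1108, 16]);
translate([826, 0, 369]) cube([70, 1108, 16]);
translate([991, 0, 369]) cube([70, 1108, 16]);
translate([1156, 0, 369]) cube([70, 1108, 16]);
translate([1321, 0, 369]) cube([70, 1108, 16]);
translate([1486, 0, 369]) cube([70, 1108, 16]);
translate([1651, 0, 369]) cube([70, 1108, 16]);
translate([1816, 0, 369]) cube([70, 1108, 16]);


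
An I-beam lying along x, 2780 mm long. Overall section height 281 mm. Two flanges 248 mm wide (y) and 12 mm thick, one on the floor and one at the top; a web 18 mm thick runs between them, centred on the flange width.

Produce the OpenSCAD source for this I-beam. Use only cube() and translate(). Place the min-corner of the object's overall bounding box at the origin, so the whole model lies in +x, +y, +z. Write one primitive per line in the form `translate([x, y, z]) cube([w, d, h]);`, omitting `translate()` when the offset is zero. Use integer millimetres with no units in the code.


cube([2780, 248, 12]);
translate([0, 115, 12]) cube([2780, 18, 257]);
translate([0, 0, 269]) cube([2780, 248, 12]);


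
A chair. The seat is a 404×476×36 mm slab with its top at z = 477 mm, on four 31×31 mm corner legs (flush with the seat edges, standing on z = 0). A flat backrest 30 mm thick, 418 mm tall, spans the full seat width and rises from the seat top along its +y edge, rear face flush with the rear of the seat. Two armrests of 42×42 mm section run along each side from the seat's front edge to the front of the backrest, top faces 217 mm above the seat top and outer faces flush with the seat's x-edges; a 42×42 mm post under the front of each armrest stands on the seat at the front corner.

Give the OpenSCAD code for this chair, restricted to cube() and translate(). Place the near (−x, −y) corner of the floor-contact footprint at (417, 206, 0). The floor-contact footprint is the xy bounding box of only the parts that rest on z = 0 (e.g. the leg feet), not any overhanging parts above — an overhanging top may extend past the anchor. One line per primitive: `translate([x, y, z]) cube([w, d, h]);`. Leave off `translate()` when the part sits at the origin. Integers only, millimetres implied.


translate([417, 206, 441]) cube([404, 476, 36]);
translate([417, 206, 0]) cube([31, 31, 441]);
translate([790, 206, 0]) cube([31, 31, 441]);
translate([417, 651, 0]) cube([31, 31, 441]);
translate([790, 651, 0]) cube([31, 31, 441]);
translate([417, 652, 477]) cube([404, 30, 418]);
translate([417, 206, 652]) cube([42, 446, 42]);
translate([779, 206, 652]) cube([42, 446, 42]);
translate([417, 206, 477]) cube([42, 42, 175]);
translate([779, 206, 477]) cube([42, 42, 175]);


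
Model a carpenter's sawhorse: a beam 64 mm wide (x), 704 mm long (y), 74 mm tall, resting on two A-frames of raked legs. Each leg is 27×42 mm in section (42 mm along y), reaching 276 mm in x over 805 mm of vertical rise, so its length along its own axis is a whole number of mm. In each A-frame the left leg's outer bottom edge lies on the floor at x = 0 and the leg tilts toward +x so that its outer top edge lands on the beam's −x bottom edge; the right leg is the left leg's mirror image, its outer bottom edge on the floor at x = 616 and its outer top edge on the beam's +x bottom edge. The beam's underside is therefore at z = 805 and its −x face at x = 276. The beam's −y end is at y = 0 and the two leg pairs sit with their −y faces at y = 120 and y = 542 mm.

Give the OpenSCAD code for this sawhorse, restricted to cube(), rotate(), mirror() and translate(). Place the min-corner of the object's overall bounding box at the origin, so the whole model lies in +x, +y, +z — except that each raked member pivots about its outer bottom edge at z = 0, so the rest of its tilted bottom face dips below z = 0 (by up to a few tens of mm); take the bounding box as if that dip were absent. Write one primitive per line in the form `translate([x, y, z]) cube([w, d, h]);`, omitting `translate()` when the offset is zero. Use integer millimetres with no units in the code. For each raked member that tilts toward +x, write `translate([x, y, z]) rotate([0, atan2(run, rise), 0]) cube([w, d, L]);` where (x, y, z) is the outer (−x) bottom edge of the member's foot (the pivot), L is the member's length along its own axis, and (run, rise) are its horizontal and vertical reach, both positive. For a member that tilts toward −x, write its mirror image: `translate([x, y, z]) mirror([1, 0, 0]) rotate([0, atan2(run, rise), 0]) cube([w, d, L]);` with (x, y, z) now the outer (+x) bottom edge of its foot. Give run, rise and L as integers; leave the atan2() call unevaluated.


translate([276, 0, 805]) cube([64, 704, 74]);
translate([0, 120, 0]) rotate([0, atan2(276, 805), 0]) cube([27, 42, 851]);
translate([616, 120, 0]) mirror([1, 0, 0]) rotate([0, atan2(276, 805), 0]) cube([27, 42, 851]);
translate([0, 542, 0]) rotate([0, atan2(276, 805), 0]) cube([27, 42, 851]);
translate([616, 542, 0]) mirror([1, 0, 0]) rotate([0, atan2(276, 805), 0]) cube([27, 42, 851]);


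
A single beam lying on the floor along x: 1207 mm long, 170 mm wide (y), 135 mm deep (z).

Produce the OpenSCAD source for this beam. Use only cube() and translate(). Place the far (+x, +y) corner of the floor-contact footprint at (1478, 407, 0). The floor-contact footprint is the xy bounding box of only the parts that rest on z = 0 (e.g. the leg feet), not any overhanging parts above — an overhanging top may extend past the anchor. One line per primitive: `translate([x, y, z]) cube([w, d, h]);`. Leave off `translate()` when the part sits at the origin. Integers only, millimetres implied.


translate([271, 237, 0]) cube([1207, 170, 135]);


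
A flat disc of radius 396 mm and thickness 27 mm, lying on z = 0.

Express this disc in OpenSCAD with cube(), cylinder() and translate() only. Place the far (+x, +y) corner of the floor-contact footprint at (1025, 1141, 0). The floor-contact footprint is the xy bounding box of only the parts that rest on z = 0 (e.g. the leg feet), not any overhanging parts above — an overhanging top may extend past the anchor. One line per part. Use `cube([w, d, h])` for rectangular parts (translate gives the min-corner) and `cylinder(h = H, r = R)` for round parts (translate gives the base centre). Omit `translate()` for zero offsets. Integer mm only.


translate([629, 745, 0]) cylinder(h = 27, r = 396);


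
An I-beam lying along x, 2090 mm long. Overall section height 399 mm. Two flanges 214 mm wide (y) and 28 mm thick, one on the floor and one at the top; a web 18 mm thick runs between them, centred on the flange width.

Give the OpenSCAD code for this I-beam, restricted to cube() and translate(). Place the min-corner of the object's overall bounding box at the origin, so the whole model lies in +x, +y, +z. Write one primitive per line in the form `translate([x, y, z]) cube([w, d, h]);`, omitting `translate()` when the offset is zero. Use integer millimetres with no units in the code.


cube([2090, 214, 28]);
translate([0, 98, 28]) cube([2090, 18, 343]);
translate([0, 0, 371]) cube([2090, 214, 28]);


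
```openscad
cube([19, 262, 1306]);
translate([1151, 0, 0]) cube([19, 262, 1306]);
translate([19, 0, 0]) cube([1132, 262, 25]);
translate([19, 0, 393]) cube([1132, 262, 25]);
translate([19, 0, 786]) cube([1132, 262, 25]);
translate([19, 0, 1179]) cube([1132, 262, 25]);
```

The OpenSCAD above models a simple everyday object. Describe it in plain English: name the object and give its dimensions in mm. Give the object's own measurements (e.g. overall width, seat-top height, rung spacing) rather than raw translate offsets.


An open bookshelf. Two side panels, each 19 mm thick, 262 mm deep and 1306 mm tall, stand 1170 mm apart (outside-to-outside). Between them sit 4 shelves, each 25 mm thick and 262 mm deep, spanning the full gap between the sides. The bottom shelf rests on the floor (its underside at z = 0) and the clear gap between one shelf's top and the next shelf's underside is 368 mm.


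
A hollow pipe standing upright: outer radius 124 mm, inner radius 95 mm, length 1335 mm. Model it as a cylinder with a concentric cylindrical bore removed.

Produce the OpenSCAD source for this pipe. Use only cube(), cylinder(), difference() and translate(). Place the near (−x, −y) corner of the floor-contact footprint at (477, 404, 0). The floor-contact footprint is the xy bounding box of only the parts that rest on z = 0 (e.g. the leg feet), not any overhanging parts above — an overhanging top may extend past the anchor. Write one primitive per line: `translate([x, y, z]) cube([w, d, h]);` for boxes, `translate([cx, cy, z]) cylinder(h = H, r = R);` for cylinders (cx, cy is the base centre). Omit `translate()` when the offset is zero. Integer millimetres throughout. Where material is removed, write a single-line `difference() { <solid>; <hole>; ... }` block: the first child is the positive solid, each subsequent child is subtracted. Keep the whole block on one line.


difference() { translate([601, 528, 0]) cylinder(h = 1335, r = 124); translate([601, 528, 0]) cylinder(h = 1335, r = 95); }


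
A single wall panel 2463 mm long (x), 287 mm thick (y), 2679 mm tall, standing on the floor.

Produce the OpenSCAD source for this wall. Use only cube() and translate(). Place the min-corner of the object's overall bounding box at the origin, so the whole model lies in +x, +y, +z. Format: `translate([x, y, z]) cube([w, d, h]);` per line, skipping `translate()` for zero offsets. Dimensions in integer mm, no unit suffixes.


cube([2463, 287, 2679]);


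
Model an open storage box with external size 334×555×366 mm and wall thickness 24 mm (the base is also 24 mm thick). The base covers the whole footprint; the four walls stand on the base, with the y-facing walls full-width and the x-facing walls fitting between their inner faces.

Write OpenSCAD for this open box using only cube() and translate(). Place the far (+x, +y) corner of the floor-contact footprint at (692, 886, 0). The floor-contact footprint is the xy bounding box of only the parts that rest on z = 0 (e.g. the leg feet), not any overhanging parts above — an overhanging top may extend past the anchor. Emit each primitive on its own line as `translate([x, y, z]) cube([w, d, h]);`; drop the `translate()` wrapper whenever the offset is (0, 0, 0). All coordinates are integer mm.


translate([358, 331, 0]) cube([334, 555, 24]);
translate([358, 331, 24]) cube([334, 24, 342]);
translate([358, 862, 24]) cube([334, 24, 342]);
translate([358, 355, 24]) cube([24, 507, 342]);
translate([668, 355, 24]) cube([24, 507, 342]);


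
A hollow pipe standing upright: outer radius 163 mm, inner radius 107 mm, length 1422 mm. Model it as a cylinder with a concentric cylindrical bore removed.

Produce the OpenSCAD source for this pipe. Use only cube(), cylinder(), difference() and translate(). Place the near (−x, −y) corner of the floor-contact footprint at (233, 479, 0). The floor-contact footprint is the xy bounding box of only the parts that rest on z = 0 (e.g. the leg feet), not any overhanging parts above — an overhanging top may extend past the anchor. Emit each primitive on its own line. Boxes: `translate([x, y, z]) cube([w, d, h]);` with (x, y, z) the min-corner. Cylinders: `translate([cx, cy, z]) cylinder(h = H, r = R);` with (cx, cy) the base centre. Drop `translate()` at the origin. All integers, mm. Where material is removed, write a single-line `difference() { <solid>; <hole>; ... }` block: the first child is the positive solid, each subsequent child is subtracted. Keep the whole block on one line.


difference() { translate([396, 642, 0]) cylinder(h = 1422, r = 163); translate([396, 642, 0]) cylinder(h = 1422, r = 107); }


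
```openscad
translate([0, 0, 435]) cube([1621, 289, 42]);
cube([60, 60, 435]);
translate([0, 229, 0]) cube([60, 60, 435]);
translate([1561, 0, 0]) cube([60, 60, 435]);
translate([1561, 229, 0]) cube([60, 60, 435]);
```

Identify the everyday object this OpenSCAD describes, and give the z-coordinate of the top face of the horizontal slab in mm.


A bench. The seat-top height is 477 mm.

A long slab on four corner posts — a bench. The slab sits at z = 435 with thickness 42, so the top is 435 + 42 = 477 mm.


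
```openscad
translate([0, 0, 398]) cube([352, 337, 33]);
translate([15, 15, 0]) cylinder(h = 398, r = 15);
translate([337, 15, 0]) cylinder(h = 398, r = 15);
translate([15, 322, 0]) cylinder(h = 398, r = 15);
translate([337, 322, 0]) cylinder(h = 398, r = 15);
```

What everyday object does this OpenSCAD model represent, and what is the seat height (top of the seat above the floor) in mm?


A stool. The seat height is 431 mm.

A 352×337×33 slab at z = 398 on four corner cylinders — a stool. The seat top is 398 + 33 = 431 mm.


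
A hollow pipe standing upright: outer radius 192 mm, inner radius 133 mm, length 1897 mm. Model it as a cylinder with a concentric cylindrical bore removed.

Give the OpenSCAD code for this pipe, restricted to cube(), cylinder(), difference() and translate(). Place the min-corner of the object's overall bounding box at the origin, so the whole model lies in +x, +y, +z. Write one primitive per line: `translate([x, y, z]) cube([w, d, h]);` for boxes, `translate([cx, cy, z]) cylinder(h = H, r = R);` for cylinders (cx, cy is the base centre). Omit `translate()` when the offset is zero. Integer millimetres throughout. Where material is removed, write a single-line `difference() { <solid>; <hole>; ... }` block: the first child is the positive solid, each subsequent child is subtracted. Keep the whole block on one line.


difference() { translate([192, 192, 0]) cylinder(h = 1897, r = 192); translate([192, 192, 0]) cylinder(h = 1897, r = 133); }


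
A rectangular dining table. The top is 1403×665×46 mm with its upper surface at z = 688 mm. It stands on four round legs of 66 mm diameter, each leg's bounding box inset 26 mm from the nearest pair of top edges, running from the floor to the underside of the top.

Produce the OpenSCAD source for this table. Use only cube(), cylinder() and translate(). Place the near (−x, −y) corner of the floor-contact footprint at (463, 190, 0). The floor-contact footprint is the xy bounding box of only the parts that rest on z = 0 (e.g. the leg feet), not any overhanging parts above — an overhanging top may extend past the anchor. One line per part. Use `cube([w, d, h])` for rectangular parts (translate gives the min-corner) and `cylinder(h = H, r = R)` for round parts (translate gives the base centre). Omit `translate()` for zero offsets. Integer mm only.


translate([437, 164, 642]) cube([1403, 665, 46]);
translate([496, 223, 0]) cylinder(h = 642, r = 33);
translate([1781, 223, 0]) cylinder(h = 642, r = 33);
translate([496, 770, 0]) cylinder(h = 642, r = 33);
translate([1781, 770, 0]) cylinder(h = 642, r = 33);


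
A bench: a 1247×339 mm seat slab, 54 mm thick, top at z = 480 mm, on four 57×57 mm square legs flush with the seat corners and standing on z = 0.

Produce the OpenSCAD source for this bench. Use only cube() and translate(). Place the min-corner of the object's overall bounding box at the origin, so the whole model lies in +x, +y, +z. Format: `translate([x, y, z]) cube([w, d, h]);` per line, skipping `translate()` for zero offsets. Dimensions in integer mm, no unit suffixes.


translate([0, 0, 426]) cube([1247, 339, 54]);
cube([57, 57, 426]);
translate([0, 282, 0]) cube([57, 57, 426]);
translate([1190, 0, 0]) cube([57, 57, 426]);
translate([1190, 282, 0]) cube([57, 57, 426]);


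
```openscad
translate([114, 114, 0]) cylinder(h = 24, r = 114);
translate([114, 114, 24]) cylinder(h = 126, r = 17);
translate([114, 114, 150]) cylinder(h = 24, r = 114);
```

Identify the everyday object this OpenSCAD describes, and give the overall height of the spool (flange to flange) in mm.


A spool. The overall height is 174 mm.

Three coaxial cylinders, large–small–large — a spool. Two 24 mm flanges and a 126 mm core give 24 + 126 + 24 = 174 mm.


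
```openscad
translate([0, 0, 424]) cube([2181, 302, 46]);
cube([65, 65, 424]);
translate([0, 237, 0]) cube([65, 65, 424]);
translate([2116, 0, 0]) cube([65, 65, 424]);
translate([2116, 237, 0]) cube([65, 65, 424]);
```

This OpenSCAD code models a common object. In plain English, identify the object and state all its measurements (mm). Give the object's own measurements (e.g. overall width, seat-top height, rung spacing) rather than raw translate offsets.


A long wooden bench with a 2181 mm (x) × 302 mm (y) seat, 46 mm thick, its top surface 470 mm above the floor. Four 65 mm square legs at the seat corners, flush with the edges, run from z = 0 to the seat underside.


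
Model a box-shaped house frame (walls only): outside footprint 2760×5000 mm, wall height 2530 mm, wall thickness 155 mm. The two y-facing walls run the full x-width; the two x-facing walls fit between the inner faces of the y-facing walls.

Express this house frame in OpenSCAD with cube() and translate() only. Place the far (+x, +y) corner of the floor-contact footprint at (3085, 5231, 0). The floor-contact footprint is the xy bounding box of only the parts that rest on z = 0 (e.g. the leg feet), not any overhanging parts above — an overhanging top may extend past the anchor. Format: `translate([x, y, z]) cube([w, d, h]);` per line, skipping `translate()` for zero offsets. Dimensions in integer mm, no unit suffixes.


translate([325, 231, 0]) cube([2760, 155, 2530]);
translate([325, 5076, 0]) cube([2760, 155, 2530]);
translate([325, 386, 0]) cube([155, 4690, 2530]);
translate([2930, 386, 0]) cube([155, 4690, 2530]);


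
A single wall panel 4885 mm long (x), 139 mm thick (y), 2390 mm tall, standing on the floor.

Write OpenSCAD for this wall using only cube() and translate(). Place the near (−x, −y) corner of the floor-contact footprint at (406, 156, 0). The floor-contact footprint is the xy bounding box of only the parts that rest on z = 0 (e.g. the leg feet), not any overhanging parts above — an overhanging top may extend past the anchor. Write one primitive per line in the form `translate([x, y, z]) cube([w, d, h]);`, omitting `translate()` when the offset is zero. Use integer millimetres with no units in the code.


translate([406, 156, 0]) cube([4885, 139, 2390]);


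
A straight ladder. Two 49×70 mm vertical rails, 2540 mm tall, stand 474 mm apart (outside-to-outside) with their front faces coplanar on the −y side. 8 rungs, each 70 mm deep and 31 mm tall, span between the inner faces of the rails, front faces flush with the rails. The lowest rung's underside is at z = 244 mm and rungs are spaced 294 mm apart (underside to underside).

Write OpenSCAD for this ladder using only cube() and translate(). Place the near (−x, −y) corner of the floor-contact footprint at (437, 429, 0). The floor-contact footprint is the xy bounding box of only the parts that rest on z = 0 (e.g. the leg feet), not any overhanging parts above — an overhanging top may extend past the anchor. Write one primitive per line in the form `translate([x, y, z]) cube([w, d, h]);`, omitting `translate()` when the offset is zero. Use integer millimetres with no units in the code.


translate([437, 429, 0]) cube([49, 70, 2540]);
translate([862, 429, 0]) cube([49, 70, 2540]);
translate([486, 429, 244]) cube([376, 70, 31]);
translate([486, 429, 538]) cube([376, 70, 31]);
translate([486, 429, 832]) cube([376, 70, 31]);
translate([486, 429, 1126]) cube([376, 70, 31]);
translate([486, 429, 1420]) cube([376, 70, 31]);
translate([486, 429, 1714]) cube([376, 70, 31]);
translate([486, 429, 2008]) cube([376, 70, 31]);
translate([486, 429, 2302]) cube([376, 70, 31]);


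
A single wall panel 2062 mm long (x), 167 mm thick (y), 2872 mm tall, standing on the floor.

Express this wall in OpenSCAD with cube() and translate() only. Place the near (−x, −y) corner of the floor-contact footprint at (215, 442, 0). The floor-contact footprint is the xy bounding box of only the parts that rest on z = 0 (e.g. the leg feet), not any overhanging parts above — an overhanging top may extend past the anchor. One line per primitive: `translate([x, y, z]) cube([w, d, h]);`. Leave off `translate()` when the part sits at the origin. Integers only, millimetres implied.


translate([215, 442, 0]) cube([2062, 167, 2872]);


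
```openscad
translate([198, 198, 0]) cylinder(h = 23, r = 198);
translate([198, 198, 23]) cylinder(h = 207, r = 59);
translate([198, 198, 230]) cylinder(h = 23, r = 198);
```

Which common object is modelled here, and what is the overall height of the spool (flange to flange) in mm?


A spool. The overall height is 253 mm.

Three coaxial cylinders, large–small–large — a spool. Two 23 mm flanges and a 207 mm core give 23 + 207 + 23 = 253 mm.


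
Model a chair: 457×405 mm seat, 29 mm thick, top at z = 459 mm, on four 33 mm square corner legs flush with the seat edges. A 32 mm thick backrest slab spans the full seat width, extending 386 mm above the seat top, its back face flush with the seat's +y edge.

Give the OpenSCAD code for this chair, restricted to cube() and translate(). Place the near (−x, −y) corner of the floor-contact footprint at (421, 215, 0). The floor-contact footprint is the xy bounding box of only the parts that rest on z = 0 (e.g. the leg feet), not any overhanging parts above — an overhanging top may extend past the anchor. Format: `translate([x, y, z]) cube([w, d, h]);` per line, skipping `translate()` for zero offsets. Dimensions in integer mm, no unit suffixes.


// leg_h = 459 - 29 = 430
translate([421, 215, 430]) cube([457, 405, 29]);
translate([421, 215, 0]) cube([33, 33, 430]);
translate([845, 215, 0]) cube([33, 33, 430]);
translate([421, 587, 0]) cube([33, 33, 430]);
translate([845, 587, 0]) cube([33, 33, 430]);
translate([421, 588, 459]) cube([457, 32, 386]);


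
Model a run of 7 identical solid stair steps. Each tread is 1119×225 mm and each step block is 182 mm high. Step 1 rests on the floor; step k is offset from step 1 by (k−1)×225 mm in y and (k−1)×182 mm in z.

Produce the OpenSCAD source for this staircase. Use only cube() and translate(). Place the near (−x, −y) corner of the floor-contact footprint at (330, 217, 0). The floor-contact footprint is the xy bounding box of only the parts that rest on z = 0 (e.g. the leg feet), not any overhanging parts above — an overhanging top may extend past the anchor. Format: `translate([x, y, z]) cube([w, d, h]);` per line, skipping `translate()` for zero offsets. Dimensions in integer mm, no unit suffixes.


translate([330, 217, 0]) cube([1119, 225, 182]);
translate([330, 442, 182]) cube([1119, 225, 182]);
translate([330, 667, 364]) cube([1119, 225, 182]);
translate([330, 892, 546]) cube([1119, 225, 182]);
translate([330, 1117, 728]) cube([1119, 225, 182]);
translate([330, 1342, 910]) cube([1119, 225, 182]);
translate([330, 1567, 1092]) cube([1119, 225, 182]);


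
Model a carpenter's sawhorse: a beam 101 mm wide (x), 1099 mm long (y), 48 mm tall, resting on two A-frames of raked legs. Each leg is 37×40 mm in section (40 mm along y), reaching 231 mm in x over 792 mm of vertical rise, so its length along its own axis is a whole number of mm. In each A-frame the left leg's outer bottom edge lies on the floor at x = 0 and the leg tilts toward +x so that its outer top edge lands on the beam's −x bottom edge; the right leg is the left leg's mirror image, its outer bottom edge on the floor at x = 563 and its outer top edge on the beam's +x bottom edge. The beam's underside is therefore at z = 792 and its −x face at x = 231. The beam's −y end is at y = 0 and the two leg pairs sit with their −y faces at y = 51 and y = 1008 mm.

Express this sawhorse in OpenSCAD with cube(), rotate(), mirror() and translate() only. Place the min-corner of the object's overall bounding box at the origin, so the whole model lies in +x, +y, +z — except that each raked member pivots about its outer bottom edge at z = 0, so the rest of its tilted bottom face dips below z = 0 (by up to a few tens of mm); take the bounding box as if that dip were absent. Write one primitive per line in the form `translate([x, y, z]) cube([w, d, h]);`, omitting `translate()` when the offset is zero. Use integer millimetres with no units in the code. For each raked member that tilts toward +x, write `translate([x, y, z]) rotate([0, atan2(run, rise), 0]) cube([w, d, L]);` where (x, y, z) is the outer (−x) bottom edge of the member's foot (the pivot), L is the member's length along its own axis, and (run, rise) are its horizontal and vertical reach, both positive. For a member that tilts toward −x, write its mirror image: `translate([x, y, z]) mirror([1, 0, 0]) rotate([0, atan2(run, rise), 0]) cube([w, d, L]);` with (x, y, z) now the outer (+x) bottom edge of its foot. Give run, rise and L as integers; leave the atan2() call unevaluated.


// leg length = √(231² + 792²) = 825
// right-leg outer foot x = 2·231 + 101 = 563
// beam min-corner = (231, 0, 792)
translate([231, 0, 792]) cube([101, 1099, 48]);
translate([0, 51, 0]) rotate([0, atan2(231, 792), 0]) cube([37, 40, 825]);
translate([563, 51, 0]) mirror([1, 0, 0]) rotate([0, atan2(231, 792), 0]) cube([37, 40, 825]);
translate([0, 1008, 0]) rotate([0, atan2(231, 792), 0]) cube([37, 40, 825]);
translate([563, 1008, 0]) mirror([1, 0, 0]) rotate([0, atan2(231, 792), 0]) cube([37, 40, 825]);


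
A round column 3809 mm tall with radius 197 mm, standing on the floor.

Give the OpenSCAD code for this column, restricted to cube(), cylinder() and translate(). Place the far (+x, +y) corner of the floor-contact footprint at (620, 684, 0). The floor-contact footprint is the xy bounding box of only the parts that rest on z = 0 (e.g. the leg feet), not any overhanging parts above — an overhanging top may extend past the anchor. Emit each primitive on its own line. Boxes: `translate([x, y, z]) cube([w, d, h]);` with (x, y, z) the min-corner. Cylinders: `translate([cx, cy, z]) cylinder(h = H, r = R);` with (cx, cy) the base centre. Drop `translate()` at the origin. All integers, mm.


translate([423, 487, 0]) cylinder(h = 3809, r = 197);


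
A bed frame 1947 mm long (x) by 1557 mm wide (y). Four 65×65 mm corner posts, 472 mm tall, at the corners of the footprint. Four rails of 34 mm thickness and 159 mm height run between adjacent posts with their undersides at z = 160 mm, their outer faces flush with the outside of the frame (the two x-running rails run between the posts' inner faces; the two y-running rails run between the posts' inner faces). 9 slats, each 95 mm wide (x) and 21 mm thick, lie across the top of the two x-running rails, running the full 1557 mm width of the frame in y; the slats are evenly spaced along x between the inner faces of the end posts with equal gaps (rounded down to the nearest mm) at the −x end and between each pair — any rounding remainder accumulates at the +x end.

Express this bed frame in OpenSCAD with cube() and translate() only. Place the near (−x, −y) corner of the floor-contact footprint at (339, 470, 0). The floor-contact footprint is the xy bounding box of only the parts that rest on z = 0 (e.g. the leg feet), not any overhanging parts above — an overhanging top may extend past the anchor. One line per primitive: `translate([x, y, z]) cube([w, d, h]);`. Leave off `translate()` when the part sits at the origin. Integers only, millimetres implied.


translate([339, 470, 0]) cube([65, 65, 472]);
translate([339, 1962, 0]) cube([65, 65, 472]);
translate([2221, 470, 0]) cube([65, 65, 472]);
translate([2221, 1962, 0]) cube([65, 65, 472]);
translate([404, 470, 160]) cube([1817, 34, 159]);
translate([404, 1993, 160]) cube([1817, 34, 159]);
translate([339, 535, 160]) cube([34, 1427, 159]);
translate([2252, 535, 160]) cube([34, 1427, 159]);
translate([500, 470, 319]) cube([95, 1557, 21]);
translate([691, 470, 319]) cube([95, 1557, 21]);
translate([882, 470, 319]) cube([95, 1557, 21]);
translate([1073, 470, 319]) cube([95, 1557, 21]);
translate([1264, 470, 319]) cube([95, 1557, 21]);
translate([1455, 470, 319]) cube([95, 1557, 21]);
translate([1646, 470, 319]) cube([95, 1557, 21]);
translate([1837, 470, 319]) cube([95, 1557, 21]);
translate([2028, 470, 319]) cube([95, 1557, 21]);
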